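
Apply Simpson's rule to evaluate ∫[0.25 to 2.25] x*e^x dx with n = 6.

f(x) = x*e^x
a = 0.25, b = 2.25, n = 6
h = (b - a)/n = 0.333333

Simpson's rule: (h/3)[f(x₀) + 4f(x₁) + 2f(x₂) + ... + f(xₙ)]

x_0 = 0.2500, f(x_0) = 0.321006, coefficient = 1
x_1 = 0.5833, f(x_1) = 1.045334, coefficient = 4
x_2 = 0.9167, f(x_2) = 2.292528, coefficient = 2
x_3 = 1.2500, f(x_3) = 4.362929, coefficient = 4
x_4 = 1.5833, f(x_4) = 7.712679, coefficient = 2
x_5 = 1.9167, f(x_5) = 13.029998, coefficient = 4
x_6 = 2.2500, f(x_6) = 21.347406, coefficient = 1

I ≈ (0.333333/3) × 115.431872 = 12.825764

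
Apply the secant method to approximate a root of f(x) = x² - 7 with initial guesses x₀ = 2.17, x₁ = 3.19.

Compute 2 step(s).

f(x) = x² - 7
x₀ = 2.17, x₁ = 3.19

Secant formula: x_{n+1} = x_n - f(x_n)(x_n - x_{n-1})/(f(x_n) - f(x_{n-1}))

Iteration 1:
  f(2.170000) = -2.291100
  f(3.190000) = 3.176100
  x_2 = 3.190000 - 3.176100×(3.190000 - 2.170000)/(3.176100 - (-2.291100))
       = 2.597444
Iteration 2:
  f(3.190000) = 3.176100
  f(2.597444) = -0.253285
  x_3 = 2.597444 - (-0.253285)×(2.597444 - 3.190000)/(-0.253285 - 3.176100)
       = 2.641209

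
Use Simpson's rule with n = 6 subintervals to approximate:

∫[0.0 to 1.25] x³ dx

f(x) = x³
a = 0.0, b = 1.25, n = 6
h = (b - a)/n = 0.208333

Simpson's rule: (h/3)[f(x₀) + 4f(x₁) + 2f(x₂) + ... + f(xₙ)]

x_0 = 0.0000, f(x_0) = 0.000000, coefficient = 1
x_1 = 0.2083, f(x_1) = 0.009042, coefficient = 4
x_2 = 0.4167, f(x_2) = 0.072338, coefficient = 2
x_3 = 0.6250, f(x_3) = 0.244141, coefficient = 4
x_4 = 0.8333, f(x_4) = 0.578704, coefficient = 2
x_5 = 1.0417, f(x_5) = 1.130281, coefficient = 4
x_6 = 1.2500, f(x_6) = 1.953125, coefficient = 1

I ≈ (0.208333/3) × 8.789062 = 0.610352
Exact value: 0.610352
Error: 0.000000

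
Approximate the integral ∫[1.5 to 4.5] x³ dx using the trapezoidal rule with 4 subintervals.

f(x) = x³
a = 1.5, b = 4.5, n = 4
h = (b - a)/n = 0.750000

Trapezoidal rule: (h/2)[f(x₀) + 2f(x₁) + 2f(x₂) + ... + f(xₙ)]

x_0 = 1.5000, f(x_0) = 3.375000, coefficient = 1
x_1 = 2.2500, f(x_1) = 11.390625, coefficient = 2
x_2 = 3.0000, f(x_2) = 27.000000, coefficient = 2
x_3 = 3.7500, f(x_3) = 52.734375, coefficient = 2
x_4 = 4.5000, f(x_4) = 91.125000, coefficient = 1

I ≈ (0.750000/2) × 276.750000 = 103.781250
Exact value: 101.250000
Error: 2.531250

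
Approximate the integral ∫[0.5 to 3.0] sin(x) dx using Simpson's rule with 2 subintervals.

f(x) = sin(x)
a = 0.5, b = 3.0, n = 2
h = (b - a)/n = 1.250000

Simpson's rule: (h/3)[f(x₀) + 4f(x₁) + 2f(x₂) + ... + f(xₙ)]

x_0 = 0.5000, f(x_0) = 0.479426, coefficient = 1
x_1 = 1.7500, f(x_1) = 0.983986, coefficient = 4
x_2 = 3.0000, f(x_2) = 0.141120, coefficient = 1

I ≈ (1.250000/3) × 4.556489 = 1.898537
Exact value: 1.867575
Error: 0.030962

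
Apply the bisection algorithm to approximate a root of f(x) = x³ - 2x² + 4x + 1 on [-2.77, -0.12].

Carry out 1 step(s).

f(x) = x³ - 2x² + 4x + 1
Initial interval: [-2.77, -0.12]

Iteration 1:
  c_1 = (-2.770000 + (-0.120000))/2 = -1.445000
  f(c_1) = f(-1.445000) = -11.973246
  f(a) × f(c) ≥ 0, new interval: [-1.445000, -0.120000]

After 1 iteration(s), the approximation is c_1 = -1.445000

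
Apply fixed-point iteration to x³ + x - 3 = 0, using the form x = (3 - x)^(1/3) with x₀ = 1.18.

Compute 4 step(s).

Equation: x³ + x - 3 = 0
Fixed-point form: x = (3 - x)^(1/3)
x₀ = 1.18

x_1 = g(1.180000) = 1.220929
x_2 = g(1.220929) = 1.211707
x_3 = g(1.211707) = 1.213797
x_4 = g(1.213797) = 1.213324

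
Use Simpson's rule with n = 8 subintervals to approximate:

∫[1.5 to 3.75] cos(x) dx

f(x) = cos(x)
a = 1.5, b = 3.75, n = 8
h = (b - a)/n = 0.281250

Simpson's rule: (h/3)[f(x₀) + 4f(x₁) + 2f(x₂) + ... + f(xₙ)]

x_0 = 1.5000, f(x_0) = 0.070737, coefficient = 1
x_1 = 1.7812, f(x_1) = -0.208904, coefficient = 4
x_2 = 2.0625, f(x_2) = -0.472128, coefficient = 2
x_3 = 2.3438, f(x_3) = -0.698253, coefficient = 4
x_4 = 2.6250, f(x_4) = -0.869507, coefficient = 2
x_5 = 2.9062, f(x_5) = -0.972434, coefficient = 4
x_6 = 3.1875, f(x_6) = -0.998946, coefficient = 2
x_7 = 3.4688, f(x_7) = -0.946960, coefficient = 4
x_8 = 3.7500, f(x_8) = -0.820559, coefficient = 1

I ≈ (0.281250/3) × -16.737188 = -1.569111
Exact value: -1.569056
Error: 0.000055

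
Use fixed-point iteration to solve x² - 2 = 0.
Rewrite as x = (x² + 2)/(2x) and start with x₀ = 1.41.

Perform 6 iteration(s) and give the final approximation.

Equation: x² - 2 = 0
Fixed-point form: x = (x² + 2)/(2x)
x₀ = 1.41

x_1 = g(1.410000) = 1.414220
x_2 = g(1.414220) = 1.414214
x_3 = g(1.414214) = 1.414214
x_4 = g(1.414214) = 1.414214
x_5 = g(1.414214) = 1.414214
x_6 = g(1.414214) = 1.414214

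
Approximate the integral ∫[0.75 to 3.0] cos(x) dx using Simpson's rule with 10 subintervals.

f(x) = cos(x)
a = 0.75, b = 3.0, n = 10
h = (b - a)/n = 0.225000

Simpson's rule: (h/3)[f(x₀) + 4f(x₁) + 2f(x₂) + ... + f(xₙ)]

x_0 = 0.7500, f(x_0) = 0.731689, coefficient = 1
x_1 = 0.9750, f(x_1) = 0.561168, coefficient = 4
x_2 = 1.2000, f(x_2) = 0.362358, coefficient = 2
x_3 = 1.4250, f(x_3) = 0.145280, coefficient = 4
x_4 = 1.6500, f(x_4) = -0.079121, coefficient = 2
x_5 = 1.8750, f(x_5) = -0.299534, coefficient = 4
x_6 = 2.1000, f(x_6) = -0.504846, coefficient = 2
x_7 = 2.3250, f(x_7) = -0.684709, coefficient = 4
x_8 = 2.5500, f(x_8) = -0.830054, coefficient = 2
x_9 = 2.7750, f(x_9) = -0.933554, coefficient = 4
x_10 = 3.0000, f(x_10) = -0.989992, coefficient = 1

I ≈ (0.225000/3) × -7.207020 = -0.540526
Exact value: -0.540519
Error: 0.000008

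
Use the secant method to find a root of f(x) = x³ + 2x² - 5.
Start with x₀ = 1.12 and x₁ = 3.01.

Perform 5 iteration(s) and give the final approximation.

f(x) = x³ + 2x² - 5
x₀ = 1.12, x₁ = 3.01

Secant formula: x_{n+1} = x_n - f(x_n)(x_n - x_{n-1})/(f(x_n) - f(x_{n-1}))

Iteration 1:
  f(1.120000) = -1.086272
  f(3.010000) = 40.391101
  x_2 = 3.010000 - 40.391101×(3.010000 - 1.120000)/(40.391101 - (-1.086272))
       = 1.169498
Iteration 2:
  f(3.010000) = 40.391101
  f(1.169498) = -0.664995
  x_3 = 1.169498 - (-0.664995)×(1.169498 - 3.010000)/(-0.664995 - 40.391101)
       = 1.199309
Iteration 3:
  f(1.169498) = -0.664995
  f(1.199309) = -0.398297
  x_4 = 1.199309 - (-0.398297)×(1.199309 - 1.169498)/(-0.398297 - (-0.664995))
       = 1.243830
Iteration 4:
  f(1.199309) = -0.398297
  f(1.243830) = 0.018574
  x_5 = 1.243830 - 0.018574×(1.243830 - 1.199309)/(0.018574 - (-0.398297))
       = 1.241847
Iteration 5:
  f(1.243830) = 0.018574
  f(1.241847) = -0.000480
  x_6 = 1.241847 - (-0.000480)×(1.241847 - 1.243830)/(-0.000480 - 0.018574)
       = 1.241897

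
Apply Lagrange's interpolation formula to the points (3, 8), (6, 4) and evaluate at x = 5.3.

Lagrange interpolation formula:
P(x) = Σ yᵢ × Lᵢ(x)
where Lᵢ(x) = Π_{j≠i} (x - xⱼ)/(xᵢ - xⱼ)

L_0(5.3) = (5.3 - 6)/(3 - 6) = 0.233333
L_1(5.3) = (5.3 - 3)/(6 - 3) = 0.766667

P(5.3) = 8×L_0(5.3) + 4×L_1(5.3)
P(5.3) = 4.933333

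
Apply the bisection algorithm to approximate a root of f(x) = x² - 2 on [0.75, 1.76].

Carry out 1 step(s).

f(x) = x² - 2
Initial interval: [0.75, 1.76]

Iteration 1:
  c_1 = (0.750000 + 1.760000)/2 = 1.255000
  f(c_1) = f(1.255000) = -0.424975
  f(a) × f(c) ≥ 0, new interval: [1.255000, 1.760000]

After 1 iteration(s), the approximation is c_1 = 1.255000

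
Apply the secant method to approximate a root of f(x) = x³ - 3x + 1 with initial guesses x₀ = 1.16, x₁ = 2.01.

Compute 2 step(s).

f(x) = x³ - 3x + 1
x₀ = 1.16, x₁ = 2.01

Secant formula: x_{n+1} = x_n - f(x_n)(x_n - x_{n-1})/(f(x_n) - f(x_{n-1}))

Iteration 1:
  f(1.160000) = -0.919104
  f(2.010000) = 3.090601
  x_2 = 2.010000 - 3.090601×(2.010000 - 1.160000)/(3.090601 - (-0.919104))
       = 1.354837
Iteration 2:
  f(2.010000) = 3.090601
  f(1.354837) = -0.577595
  x_3 = 1.354837 - (-0.577595)×(1.354837 - 2.010000)/(-0.577595 - 3.090601)
       = 1.457999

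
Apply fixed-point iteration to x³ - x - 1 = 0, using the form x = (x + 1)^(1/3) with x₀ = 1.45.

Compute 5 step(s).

Equation: x³ - x - 1 = 0
Fixed-point form: x = (x + 1)^(1/3)
x₀ = 1.45

x_1 = g(1.450000) = 1.348100
x_2 = g(1.348100) = 1.329144
x_3 = g(1.329144) = 1.325558
x_4 = g(1.325558) = 1.324878
x_5 = g(1.324878) = 1.324748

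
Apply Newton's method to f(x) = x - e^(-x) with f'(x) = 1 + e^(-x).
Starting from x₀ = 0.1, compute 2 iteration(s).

f(x) = x - e^(-x)
f'(x) = 1 + e^(-x)
x₀ = 0.1

Newton-Raphson formula: x_{n+1} = x_n - f(x_n)/f'(x_n)

Iteration 1:
  f(0.100000) = -0.804837
  f'(0.100000) = 1.904837
  x_1 = 0.100000 - (-0.804837)/1.904837 = 0.522523
Iteration 2:
  f(0.522523) = -0.070500
  f'(0.522523) = 1.593023
  x_2 = 0.522523 - (-0.070500)/1.593023 = 0.566778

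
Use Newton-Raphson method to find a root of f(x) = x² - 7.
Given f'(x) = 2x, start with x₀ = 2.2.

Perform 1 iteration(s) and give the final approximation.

f(x) = x² - 7
f'(x) = 2x
x₀ = 2.2

Newton-Raphson formula: x_{n+1} = x_n - f(x_n)/f'(x_n)

Iteration 1:
  f(2.200000) = -2.160000
  f'(2.200000) = 4.400000
  x_1 = 2.200000 - (-2.160000)/4.400000 = 2.690909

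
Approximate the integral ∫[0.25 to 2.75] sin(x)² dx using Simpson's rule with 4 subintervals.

f(x) = sin(x)²
a = 0.25, b = 2.75, n = 4
h = (b - a)/n = 0.625000

Simpson's rule: (h/3)[f(x₀) + 4f(x₁) + 2f(x₂) + ... + f(xₙ)]

x_0 = 0.2500, f(x_0) = 0.061209, coefficient = 1
x_1 = 0.8750, f(x_1) = 0.589123, coefficient = 4
x_2 = 1.5000, f(x_2) = 0.994996, coefficient = 2
x_3 = 2.1250, f(x_3) = 0.723044, coefficient = 4
x_4 = 2.7500, f(x_4) = 0.145665, coefficient = 1

I ≈ (0.625000/3) × 7.445533 = 1.551153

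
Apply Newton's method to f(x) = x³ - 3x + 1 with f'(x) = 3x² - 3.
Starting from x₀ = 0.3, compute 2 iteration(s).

f(x) = x³ - 3x + 1
f'(x) = 3x² - 3
x₀ = 0.3

Newton-Raphson formula: x_{n+1} = x_n - f(x_n)/f'(x_n)

Iteration 1:
  f(0.300000) = 0.127000
  f'(0.300000) = -2.730000
  x_1 = 0.300000 - 0.127000/(-2.730000) = 0.346520
Iteration 2:
  f(0.346520) = 0.002048
  f'(0.346520) = -2.639771
  x_2 = 0.346520 - 0.002048/(-2.639771) = 0.347296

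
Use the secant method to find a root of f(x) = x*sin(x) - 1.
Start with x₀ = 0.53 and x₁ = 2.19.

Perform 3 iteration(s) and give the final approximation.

f(x) = x*sin(x) - 1
x₀ = 0.53, x₁ = 2.19

Secant formula: x_{n+1} = x_n - f(x_n)(x_n - x_{n-1})/(f(x_n) - f(x_{n-1}))

Iteration 1:
  f(0.530000) = -0.732067
  f(2.190000) = 0.783407
  x_2 = 2.190000 - 0.783407×(2.190000 - 0.530000)/(0.783407 - (-0.732067))
       = 1.331882
Iteration 2:
  f(2.190000) = 0.783407
  f(1.331882) = 0.294051
  x_3 = 1.331882 - 0.294051×(1.331882 - 2.190000)/(0.294051 - 0.783407)
       = 0.816244
Iteration 3:
  f(1.331882) = 0.294051
  f(0.816244) = -0.405302
  x_4 = 0.816244 - (-0.405302)×(0.816244 - 1.331882)/(-0.405302 - 0.294051)
       = 1.115076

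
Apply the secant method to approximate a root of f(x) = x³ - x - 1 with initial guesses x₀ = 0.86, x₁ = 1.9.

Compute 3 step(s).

f(x) = x³ - x - 1
x₀ = 0.86, x₁ = 1.9

Secant formula: x_{n+1} = x_n - f(x_n)(x_n - x_{n-1})/(f(x_n) - f(x_{n-1}))

Iteration 1:
  f(0.860000) = -1.223944
  f(1.900000) = 3.959000
  x_2 = 1.900000 - 3.959000×(1.900000 - 0.860000)/(3.959000 - (-1.223944))
       = 1.105594
Iteration 2:
  f(1.900000) = 3.959000
  f(1.105594) = -0.754183
  x_3 = 1.105594 - (-0.754183)×(1.105594 - 1.900000)/(-0.754183 - 3.959000)
       = 1.232712
Iteration 3:
  f(1.105594) = -0.754183
  f(1.232712) = -0.359510
  x_4 = 1.232712 - (-0.359510)×(1.232712 - 1.105594)/(-0.359510 - (-0.754183))
       = 1.348503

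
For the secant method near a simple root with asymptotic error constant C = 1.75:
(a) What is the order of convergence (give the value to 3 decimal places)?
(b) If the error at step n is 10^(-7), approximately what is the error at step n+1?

(a) Secant method has superlinear convergence with order φ = (1+√5)/2 ≈ 1.618.
    This means |e_{n+1}| ≈ C|e_n|^1.618.

(b) With |e_n| = 10^(-7) and C = 1.75:
    |e_{n+1}| ≈ 1.75 × (10^(-7))^1.618 = 1.75 × 10^(-11.33)

(a) ≈ 1.618 (golden ratio); (b) |e_{n+1}| ≈ 8.257e-12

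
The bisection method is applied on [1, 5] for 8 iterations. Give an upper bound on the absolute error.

Bisection error bound: |error| ≤ (b-a)/2^n
|error| ≤ (5 - 1)/2^8 = 4/2^8
|error| ≤ 0.0156250000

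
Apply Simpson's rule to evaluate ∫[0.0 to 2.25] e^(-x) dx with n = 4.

f(x) = e^(-x)
a = 0.0, b = 2.25, n = 4
h = (b - a)/n = 0.562500

Simpson's rule: (h/3)[f(x₀) + 4f(x₁) + 2f(x₂) + ... + f(xₙ)]

x_0 = 0.0000, f(x_0) = 1.000000, coefficient = 1
x_1 = 0.5625, f(x_1) = 0.569783, coefficient = 4
x_2 = 1.1250, f(x_2) = 0.324652, coefficient = 2
x_3 = 1.6875, f(x_3) = 0.184981, coefficient = 4
x_4 = 2.2500, f(x_4) = 0.105399, coefficient = 1

I ≈ (0.562500/3) × 4.773761 = 0.895080
Exact value: 0.894601
Error: 0.000479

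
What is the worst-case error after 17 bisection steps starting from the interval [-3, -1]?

Bisection error bound: |error| ≤ (b-a)/2^n
|error| ≤ (-1 - (-3))/2^17 = 2/2^17
|error| ≤ 0.0000152588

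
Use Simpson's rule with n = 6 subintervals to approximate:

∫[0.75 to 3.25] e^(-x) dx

f(x) = e^(-x)
a = 0.75, b = 3.25, n = 6
h = (b - a)/n = 0.416667

Simpson's rule: (h/3)[f(x₀) + 4f(x₁) + 2f(x₂) + ... + f(xₙ)]

x_0 = 0.7500, f(x_0) = 0.472367, coefficient = 1
x_1 = 1.1667, f(x_1) = 0.311403, coefficient = 4
x_2 = 1.5833, f(x_2) = 0.205290, coefficient = 2
x_3 = 2.0000, f(x_3) = 0.135335, coefficient = 4
x_4 = 2.4167, f(x_4) = 0.089219, coefficient = 2
x_5 = 2.8333, f(x_5) = 0.058816, coefficient = 4
x_6 = 3.2500, f(x_6) = 0.038774, coefficient = 1

I ≈ (0.416667/3) × 3.122377 = 0.433663
Exact value: 0.433592
Error: 0.000071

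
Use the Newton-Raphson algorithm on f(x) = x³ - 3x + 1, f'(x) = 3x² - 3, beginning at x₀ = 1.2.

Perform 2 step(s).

f(x) = x³ - 3x + 1
f'(x) = 3x² - 3
x₀ = 1.2

Newton-Raphson formula: x_{n+1} = x_n - f(x_n)/f'(x_n)

Iteration 1:
  f(1.200000) = -0.872000
  f'(1.200000) = 1.320000
  x_1 = 1.200000 - (-0.872000)/1.320000 = 1.860606
Iteration 2:
  f(1.860606) = 1.859330
  f'(1.860606) = 7.385565
  x_2 = 1.860606 - 1.859330/7.385565 = 1.608854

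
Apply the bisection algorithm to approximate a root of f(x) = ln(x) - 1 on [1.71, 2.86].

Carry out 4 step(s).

f(x) = ln(x) - 1
Initial interval: [1.71, 2.86]

Iteration 1:
  c_1 = (1.710000 + 2.860000)/2 = 2.285000
  f(c_1) = f(2.285000) = -0.173634
  f(a) × f(c) ≥ 0, new interval: [2.285000, 2.860000]
Iteration 2:
  c_2 = (2.285000 + 2.860000)/2 = 2.572500
  f(c_2) = f(2.572500) = -0.055122
  f(a) × f(c) ≥ 0, new interval: [2.572500, 2.860000]
Iteration 3:
  c_3 = (2.572500 + 2.860000)/2 = 2.716250
  f(c_3) = f(2.716250) = -0.000748
  f(a) × f(c) ≥ 0, new interval: [2.716250, 2.860000]
Iteration 4:
  c_4 = (2.716250 + 2.860000)/2 = 2.788125
  f(c_4) = f(2.788125) = 0.025369
  f(a) × f(c) < 0, new interval: [2.716250, 2.788125]

After 4 iteration(s), the approximation is c_4 = 2.788125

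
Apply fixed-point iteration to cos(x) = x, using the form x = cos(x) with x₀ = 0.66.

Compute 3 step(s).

Equation: cos(x) = x
Fixed-point form: x = cos(x)
x₀ = 0.66

x_1 = g(0.660000) = 0.789992
x_2 = g(0.789992) = 0.703851
x_3 = g(0.703851) = 0.762356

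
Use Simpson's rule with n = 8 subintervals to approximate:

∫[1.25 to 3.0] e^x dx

f(x) = e^x
a = 1.25, b = 3.0, n = 8
h = (b - a)/n = 0.218750

Simpson's rule: (h/3)[f(x₀) + 4f(x₁) + 2f(x₂) + ... + f(xₙ)]

x_0 = 1.2500, f(x_0) = 3.490343, coefficient = 1
x_1 = 1.4688, f(x_1) = 4.343802, coefficient = 4
x_2 = 1.6875, f(x_2) = 5.405949, coefficient = 2
x_3 = 1.9062, f(x_3) = 6.727812, coefficient = 4
x_4 = 2.1250, f(x_4) = 8.372897, coefficient = 2
x_5 = 2.3438, f(x_5) = 10.420239, coefficient = 4
x_6 = 2.5625, f(x_6) = 12.968197, coefficient = 2
x_7 = 2.7812, f(x_7) = 16.139182, coefficient = 4
x_8 = 3.0000, f(x_8) = 20.085537, coefficient = 1

I ≈ (0.218750/3) × 227.594110 = 16.595404
Exact value: 16.595194
Error: 0.000210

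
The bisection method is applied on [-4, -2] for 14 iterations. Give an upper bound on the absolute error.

Bisection error bound: |error| ≤ (b-a)/2^n
|error| ≤ (-2 - (-4))/2^14 = 2/2^14
|error| ≤ 0.0001220703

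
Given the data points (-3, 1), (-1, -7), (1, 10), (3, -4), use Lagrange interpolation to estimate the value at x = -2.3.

Lagrange interpolation formula:
P(x) = Σ yᵢ × Lᵢ(x)
where Lᵢ(x) = Π_{j≠i} (x - xⱼ)/(xᵢ - xⱼ)

L_0(-2.3) = (-2.3 - (-1))/(-3 - (-1)) × (-2.3 - 1)/(-3 - 1) × (-2.3 - 3)/(-3 - 3) = 0.473687
L_1(-2.3) = (-2.3 - (-3))/(-1 - (-3)) × (-2.3 - 1)/(-1 - 1) × (-2.3 - 3)/(-1 - 3) = 0.765188
L_2(-2.3) = (-2.3 - (-3))/(1 - (-3)) × (-2.3 - (-1))/(1 - (-1)) × (-2.3 - 3)/(1 - 3) = -0.301438
L_3(-2.3) = (-2.3 - (-3))/(3 - (-3)) × (-2.3 - (-1))/(3 - (-1)) × (-2.3 - 1)/(3 - 1) = 0.062562

P(-2.3) = 1×L_0(-2.3) + (-7)×L_1(-2.3) + 10×L_2(-2.3) + (-4)×L_3(-2.3)
P(-2.3) = -8.147250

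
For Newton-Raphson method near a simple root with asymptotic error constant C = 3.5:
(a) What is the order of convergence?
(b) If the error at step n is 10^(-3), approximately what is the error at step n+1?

(a) Newton-Raphson has quadratic (order 2) convergence near simple roots.
    This means |e_{n+1}| ≈ C|e_n|².

(b) With |e_n| = 10^(-3) and C = 3.5:
    |e_{n+1}| ≈ 3.5 × (10^(-3))² = 3.5 × 10^(-6)

(a) 2 (quadratic); (b) |e_{n+1}| ≈ 3.500e-06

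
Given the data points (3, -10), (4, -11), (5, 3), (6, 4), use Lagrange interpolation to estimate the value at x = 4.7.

Lagrange interpolation formula:
P(x) = Σ yᵢ × Lᵢ(x)
where Lᵢ(x) = Π_{j≠i} (x - xⱼ)/(xᵢ - xⱼ)

L_0(4.7) = (4.7 - 4)/(3 - 4) × (4.7 - 5)/(3 - 5) × (4.7 - 6)/(3 - 6) = -0.045500
L_1(4.7) = (4.7 - 3)/(4 - 3) × (4.7 - 5)/(4 - 5) × (4.7 - 6)/(4 - 6) = 0.331500
L_2(4.7) = (4.7 - 3)/(5 - 3) × (4.7 - 4)/(5 - 4) × (4.7 - 6)/(5 - 6) = 0.773500
L_3(4.7) = (4.7 - 3)/(6 - 3) × (4.7 - 4)/(6 - 4) × (4.7 - 5)/(6 - 5) = -0.059500

P(4.7) = (-10)×L_0(4.7) + (-11)×L_1(4.7) + 3×L_2(4.7) + 4×L_3(4.7)
P(4.7) = -1.109000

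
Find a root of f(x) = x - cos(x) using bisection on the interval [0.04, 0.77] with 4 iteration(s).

f(x) = x - cos(x)
Initial interval: [0.04, 0.77]

Iteration 1:
  c_1 = (0.040000 + 0.770000)/2 = 0.405000
  f(c_1) = f(0.405000) = -0.514102
  f(a) × f(c) ≥ 0, new interval: [0.405000, 0.770000]
Iteration 2:
  c_2 = (0.405000 + 0.770000)/2 = 0.587500
  f(c_2) = f(0.587500) = -0.244829
  f(a) × f(c) ≥ 0, new interval: [0.587500, 0.770000]
Iteration 3:
  c_3 = (0.587500 + 0.770000)/2 = 0.678750
  f(c_3) = f(0.678750) = -0.099608
  f(a) × f(c) ≥ 0, new interval: [0.678750, 0.770000]
Iteration 4:
  c_4 = (0.678750 + 0.770000)/2 = 0.724375
  f(c_4) = f(0.724375) = -0.024539
  f(a) × f(c) ≥ 0, new interval: [0.724375, 0.770000]

After 4 iteration(s), the approximation is c_4 = 0.724375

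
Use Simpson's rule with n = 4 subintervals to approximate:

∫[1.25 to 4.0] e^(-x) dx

f(x) = e^(-x)
a = 1.25, b = 4.0, n = 4
h = (b - a)/n = 0.687500

Simpson's rule: (h/3)[f(x₀) + 4f(x₁) + 2f(x₂) + ... + f(xₙ)]

x_0 = 1.2500, f(x_0) = 0.286505, coefficient = 1
x_1 = 1.9375, f(x_1) = 0.144064, coefficient = 4
x_2 = 2.6250, f(x_2) = 0.072440, coefficient = 2
x_3 = 3.3125, f(x_3) = 0.036425, coefficient = 4
x_4 = 4.0000, f(x_4) = 0.018316, coefficient = 1

I ≈ (0.687500/3) × 1.171655 = 0.268504
Exact value: 0.268189
Error: 0.000315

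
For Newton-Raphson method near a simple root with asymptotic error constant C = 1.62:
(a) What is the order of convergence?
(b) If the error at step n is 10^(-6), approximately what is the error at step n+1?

(a) Newton-Raphson has quadratic (order 2) convergence near simple roots.
    This means |e_{n+1}| ≈ C|e_n|².

(b) With |e_n| = 10^(-6) and C = 1.62:
    |e_{n+1}| ≈ 1.62 × (10^(-6))² = 1.62 × 10^(-12)

(a) 2 (quadratic); (b) |e_{n+1}| ≈ 1.620e-12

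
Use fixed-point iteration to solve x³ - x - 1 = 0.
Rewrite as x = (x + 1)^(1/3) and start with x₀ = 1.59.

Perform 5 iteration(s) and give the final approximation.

Equation: x³ - x - 1 = 0
Fixed-point form: x = (x + 1)^(1/3)
x₀ = 1.59

x_1 = g(1.590000) = 1.373304
x_2 = g(1.373304) = 1.333883
x_3 = g(1.333883) = 1.326457
x_4 = g(1.326457) = 1.325048
x_5 = g(1.325048) = 1.324781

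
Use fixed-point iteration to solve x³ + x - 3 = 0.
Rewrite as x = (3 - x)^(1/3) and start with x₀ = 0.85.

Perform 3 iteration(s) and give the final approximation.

Equation: x³ + x - 3 = 0
Fixed-point form: x = (3 - x)^(1/3)
x₀ = 0.85

x_1 = g(0.850000) = 1.290663
x_2 = g(1.290663) = 1.195664
x_3 = g(1.195664) = 1.217416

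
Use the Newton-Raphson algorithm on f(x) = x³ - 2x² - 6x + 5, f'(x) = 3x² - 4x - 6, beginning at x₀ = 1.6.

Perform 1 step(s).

f(x) = x³ - 2x² - 6x + 5
f'(x) = 3x² - 4x - 6
x₀ = 1.6

Newton-Raphson formula: x_{n+1} = x_n - f(x_n)/f'(x_n)

Iteration 1:
  f(1.600000) = -5.624000
  f'(1.600000) = -4.720000
  x_1 = 1.600000 - (-5.624000)/(-4.720000) = 0.408475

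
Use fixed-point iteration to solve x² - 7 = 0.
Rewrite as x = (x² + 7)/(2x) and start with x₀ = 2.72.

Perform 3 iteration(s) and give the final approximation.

Equation: x² - 7 = 0
Fixed-point form: x = (x² + 7)/(2x)
x₀ = 2.72

x_1 = g(2.720000) = 2.646765
x_2 = g(2.646765) = 2.645752
x_3 = g(2.645752) = 2.645751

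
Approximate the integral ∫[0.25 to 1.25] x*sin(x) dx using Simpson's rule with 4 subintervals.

f(x) = x*sin(x)
a = 0.25, b = 1.25, n = 4
h = (b - a)/n = 0.250000

Simpson's rule: (h/3)[f(x₀) + 4f(x₁) + 2f(x₂) + ... + f(xₙ)]

x_0 = 0.2500, f(x_0) = 0.061851, coefficient = 1
x_1 = 0.5000, f(x_1) = 0.239713, coefficient = 4
x_2 = 0.7500, f(x_2) = 0.511229, coefficient = 2
x_3 = 1.0000, f(x_3) = 0.841471, coefficient = 4
x_4 = 1.2500, f(x_4) = 1.186231, coefficient = 1

I ≈ (0.250000/3) × 6.595275 = 0.549606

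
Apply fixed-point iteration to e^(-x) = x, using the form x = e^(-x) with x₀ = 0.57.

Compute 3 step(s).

Equation: e^(-x) = x
Fixed-point form: x = e^(-x)
x₀ = 0.57

x_1 = g(0.570000) = 0.565525
x_2 = g(0.565525) = 0.568062
x_3 = g(0.568062) = 0.566623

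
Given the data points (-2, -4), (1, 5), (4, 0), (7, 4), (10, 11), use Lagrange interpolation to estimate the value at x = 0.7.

Lagrange interpolation formula:
P(x) = Σ yᵢ × Lᵢ(x)
where Lᵢ(x) = Π_{j≠i} (x - xⱼ)/(xᵢ - xⱼ)

L_0(0.7) = (0.7 - 1)/(-2 - 1) × (0.7 - 4)/(-2 - 4) × (0.7 - 7)/(-2 - 7) × (0.7 - 10)/(-2 - 10) = 0.029837
L_1(0.7) = (0.7 - (-2))/(1 - (-2)) × (0.7 - 4)/(1 - 4) × (0.7 - 7)/(1 - 7) × (0.7 - 10)/(1 - 10) = 1.074150
L_2(0.7) = (0.7 - (-2))/(4 - (-2)) × (0.7 - 1)/(4 - 1) × (0.7 - 7)/(4 - 7) × (0.7 - 10)/(4 - 10) = -0.146475
L_3(0.7) = (0.7 - (-2))/(7 - (-2)) × (0.7 - 1)/(7 - 1) × (0.7 - 4)/(7 - 4) × (0.7 - 10)/(7 - 10) = 0.051150
L_4(0.7) = (0.7 - (-2))/(10 - (-2)) × (0.7 - 1)/(10 - 1) × (0.7 - 4)/(10 - 4) × (0.7 - 7)/(10 - 7) = -0.008663

P(0.7) = (-4)×L_0(0.7) + 5×L_1(0.7) + 0×L_2(0.7) + 4×L_3(0.7) + 11×L_4(0.7)
P(0.7) = 5.360712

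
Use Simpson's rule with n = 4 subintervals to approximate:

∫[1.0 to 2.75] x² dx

f(x) = x²
a = 1.0, b = 2.75, n = 4
h = (b - a)/n = 0.437500

Simpson's rule: (h/3)[f(x₀) + 4f(x₁) + 2f(x₂) + ... + f(xₙ)]

x_0 = 1.0000, f(x_0) = 1.000000, coefficient = 1
x_1 = 1.4375, f(x_1) = 2.066406, coefficient = 4
x_2 = 1.8750, f(x_2) = 3.515625, coefficient = 2
x_3 = 2.3125, f(x_3) = 5.347656, coefficient = 4
x_4 = 2.7500, f(x_4) = 7.562500, coefficient = 1

I ≈ (0.437500/3) × 45.250000 = 6.598958
Exact value: 6.598958
Error: 0.000000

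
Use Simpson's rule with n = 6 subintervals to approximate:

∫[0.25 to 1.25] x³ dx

f(x) = x³
a = 0.25, b = 1.25, n = 6
h = (b - a)/n = 0.166667

Simpson's rule: (h/3)[f(x₀) + 4f(x₁) + 2f(x₂) + ... + f(xₙ)]

x_0 = 0.2500, f(x_0) = 0.015625, coefficient = 1
x_1 = 0.4167, f(x_1) = 0.072338, coefficient = 4
x_2 = 0.5833, f(x_2) = 0.198495, coefficient = 2
x_3 = 0.7500, f(x_3) = 0.421875, coefficient = 4
x_4 = 0.9167, f(x_4) = 0.770255, coefficient = 2
x_5 = 1.0833, f(x_5) = 1.271412, coefficient = 4
x_6 = 1.2500, f(x_6) = 1.953125, coefficient = 1

I ≈ (0.166667/3) × 10.968750 = 0.609375
Exact value: 0.609375
Error: 0.000000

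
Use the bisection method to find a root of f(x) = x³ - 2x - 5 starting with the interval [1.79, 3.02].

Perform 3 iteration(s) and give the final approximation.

f(x) = x³ - 2x - 5
Initial interval: [1.79, 3.02]

Iteration 1:
  c_1 = (1.790000 + 3.020000)/2 = 2.405000
  f(c_1) = f(2.405000) = 4.100580
  f(a) × f(c) < 0, new interval: [1.790000, 2.405000]
Iteration 2:
  c_2 = (1.790000 + 2.405000)/2 = 2.097500
  f(c_2) = f(2.097500) = 0.032964
  f(a) × f(c) < 0, new interval: [1.790000, 2.097500]
Iteration 3:
  c_3 = (1.790000 + 2.097500)/2 = 1.943750
  f(c_3) = f(1.943750) = -1.543694
  f(a) × f(c) ≥ 0, new interval: [1.943750, 2.097500]

After 3 iteration(s), the approximation is c_3 = 1.943750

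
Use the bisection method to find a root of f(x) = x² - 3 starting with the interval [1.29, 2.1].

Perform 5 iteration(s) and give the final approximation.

f(x) = x² - 3
Initial interval: [1.29, 2.1]

Iteration 1:
  c_1 = (1.290000 + 2.100000)/2 = 1.695000
  f(c_1) = f(1.695000) = -0.126975
  f(a) × f(c) ≥ 0, new interval: [1.695000, 2.100000]
Iteration 2:
  c_2 = (1.695000 + 2.100000)/2 = 1.897500
  f(c_2) = f(1.897500) = 0.600506
  f(a) × f(c) < 0, new interval: [1.695000, 1.897500]
Iteration 3:
  c_3 = (1.695000 + 1.897500)/2 = 1.796250
  f(c_3) = f(1.796250) = 0.226514
  f(a) × f(c) < 0, new interval: [1.695000, 1.796250]
Iteration 4:
  c_4 = (1.695000 + 1.796250)/2 = 1.745625
  f(c_4) = f(1.745625) = 0.047207
  f(a) × f(c) < 0, new interval: [1.695000, 1.745625]
Iteration 5:
  c_5 = (1.695000 + 1.745625)/2 = 1.720312
  f(c_5) = f(1.720312) = -0.040525
  f(a) × f(c) ≥ 0, new interval: [1.720312, 1.745625]

After 5 iteration(s), the approximation is c_5 = 1.720312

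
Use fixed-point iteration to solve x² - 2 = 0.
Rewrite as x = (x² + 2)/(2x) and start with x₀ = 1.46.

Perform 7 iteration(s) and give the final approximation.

Equation: x² - 2 = 0
Fixed-point form: x = (x² + 2)/(2x)
x₀ = 1.46

x_1 = g(1.460000) = 1.414932
x_2 = g(1.414932) = 1.414214
x_3 = g(1.414214) = 1.414214
x_4 = g(1.414214) = 1.414214
x_5 = g(1.414214) = 1.414214
x_6 = g(1.414214) = 1.414214
x_7 = g(1.414214) = 1.414214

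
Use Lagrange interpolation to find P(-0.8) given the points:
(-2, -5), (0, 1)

Lagrange interpolation formula:
P(x) = Σ yᵢ × Lᵢ(x)
where Lᵢ(x) = Π_{j≠i} (x - xⱼ)/(xᵢ - xⱼ)

L_0(-0.8) = (-0.8 - 0)/(-2 - 0) = 0.400000
L_1(-0.8) = (-0.8 - (-2))/(0 - (-2)) = 0.600000

P(-0.8) = (-5)×L_0(-0.8) + 1×L_1(-0.8)
P(-0.8) = -1.400000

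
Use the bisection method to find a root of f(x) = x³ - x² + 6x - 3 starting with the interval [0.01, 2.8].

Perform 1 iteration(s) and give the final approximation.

f(x) = x³ - x² + 6x - 3
Initial interval: [0.01, 2.8]

Iteration 1:
  c_1 = (0.010000 + 2.800000)/2 = 1.405000
  f(c_1) = f(1.405000) = 6.229480
  f(a) × f(c) < 0, new interval: [0.010000, 1.405000]

After 1 iteration(s), the approximation is c_1 = 1.405000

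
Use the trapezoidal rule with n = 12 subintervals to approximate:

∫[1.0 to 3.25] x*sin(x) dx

f(x) = x*sin(x)
a = 1.0, b = 3.25, n = 12
h = (b - a)/n = 0.187500

Trapezoidal rule: (h/2)[f(x₀) + 2f(x₁) + 2f(x₂) + ... + f(xₙ)]

x_0 = 1.0000, f(x_0) = 0.841471, coefficient = 1
x_1 = 1.1875, f(x_1) = 1.101331, coefficient = 2
x_2 = 1.3750, f(x_2) = 1.348728, coefficient = 2
x_3 = 1.5625, f(x_3) = 1.562446, coefficient = 2
x_4 = 1.7500, f(x_4) = 1.721975, coefficient = 2
x_5 = 1.9375, f(x_5) = 1.808684, coefficient = 2
x_6 = 2.1250, f(x_6) = 1.806930, coefficient = 2
x_7 = 2.3125, f(x_7) = 1.705050, coefficient = 2
x_8 = 2.5000, f(x_8) = 1.496180, coefficient = 2
x_9 = 2.6875, f(x_9) = 1.178864, coefficient = 2
x_10 = 2.8750, f(x_10) = 0.757407, coefficient = 2
x_11 = 3.0625, f(x_11) = 0.241969, coefficient = 2
x_12 = 3.2500, f(x_12) = -0.351634, coefficient = 1

I ≈ (0.187500/2) × 29.948966 = 2.807716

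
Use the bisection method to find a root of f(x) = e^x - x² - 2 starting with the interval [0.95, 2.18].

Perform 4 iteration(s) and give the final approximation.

f(x) = e^x - x² - 2
Initial interval: [0.95, 2.18]

Iteration 1:
  c_1 = (0.950000 + 2.180000)/2 = 1.565000
  f(c_1) = f(1.565000) = 0.333450
  f(a) × f(c) < 0, new interval: [0.950000, 1.565000]
Iteration 2:
  c_2 = (0.950000 + 1.565000)/2 = 1.257500
  f(c_2) = f(1.257500) = -0.064687
  f(a) × f(c) ≥ 0, new interval: [1.257500, 1.565000]
Iteration 3:
  c_3 = (1.257500 + 1.565000)/2 = 1.411250
  f(c_3) = f(1.411250) = 0.109452
  f(a) × f(c) < 0, new interval: [1.257500, 1.411250]
Iteration 4:
  c_4 = (1.257500 + 1.411250)/2 = 1.334375
  f(c_4) = f(1.334375) = 0.017065
  f(a) × f(c) < 0, new interval: [1.257500, 1.334375]

After 4 iteration(s), the approximation is c_4 = 1.334375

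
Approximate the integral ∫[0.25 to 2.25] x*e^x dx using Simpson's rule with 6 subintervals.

f(x) = x*e^x
a = 0.25, b = 2.25, n = 6
h = (b - a)/n = 0.333333

Simpson's rule: (h/3)[f(x₀) + 4f(x₁) + 2f(x₂) + ... + f(xₙ)]

x_0 = 0.2500, f(x_0) = 0.321006, coefficient = 1
x_1 = 0.5833, f(x_1) = 1.045334, coefficient = 4
x_2 = 0.9167, f(x_2) = 2.292528, coefficient = 2
x_3 = 1.2500, f(x_3) = 4.362929, coefficient = 4
x_4 = 1.5833, f(x_4) = 7.712679, coefficient = 2
x_5 = 1.9167, f(x_5) = 13.029998, coefficient = 4
x_6 = 2.2500, f(x_6) = 21.347406, coefficient = 1

I ≈ (0.333333/3) × 115.431872 = 12.825764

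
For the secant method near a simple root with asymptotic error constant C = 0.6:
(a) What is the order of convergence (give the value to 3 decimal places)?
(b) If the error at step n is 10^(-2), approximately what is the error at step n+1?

(a) Secant method has superlinear convergence with order φ = (1+√5)/2 ≈ 1.618.
    This means |e_{n+1}| ≈ C|e_n|^1.618.

(b) With |e_n| = 10^(-2) and C = 0.6:
    |e_{n+1}| ≈ 0.6 × (10^(-2))^1.618 = 0.6 × 10^(-3.24)

(a) ≈ 1.618 (golden ratio); (b) |e_{n+1}| ≈ 3.484e-04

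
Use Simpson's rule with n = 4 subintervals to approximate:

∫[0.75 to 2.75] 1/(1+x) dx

f(x) = 1/(1+x)
a = 0.75, b = 2.75, n = 4
h = (b - a)/n = 0.500000

Simpson's rule: (h/3)[f(x₀) + 4f(x₁) + 2f(x₂) + ... + f(xₙ)]

x_0 = 0.7500, f(x_0) = 0.571429, coefficient = 1
x_1 = 1.2500, f(x_1) = 0.444444, coefficient = 4
x_2 = 1.7500, f(x_2) = 0.363636, coefficient = 2
x_3 = 2.2500, f(x_3) = 0.307692, coefficient = 4
x_4 = 2.7500, f(x_4) = 0.266667, coefficient = 1

I ≈ (0.500000/3) × 4.573915 = 0.762319
Exact value: 0.762140
Error: 0.000179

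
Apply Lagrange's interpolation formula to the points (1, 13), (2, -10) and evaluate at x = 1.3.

Lagrange interpolation formula:
P(x) = Σ yᵢ × Lᵢ(x)
where Lᵢ(x) = Π_{j≠i} (x - xⱼ)/(xᵢ - xⱼ)

L_0(1.3) = (1.3 - 2)/(1 - 2) = 0.700000
L_1(1.3) = (1.3 - 1)/(2 - 1) = 0.300000

P(1.3) = 13×L_0(1.3) + (-10)×L_1(1.3)
P(1.3) = 6.100000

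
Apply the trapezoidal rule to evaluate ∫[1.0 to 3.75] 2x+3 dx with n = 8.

f(x) = 2x+3
a = 1.0, b = 3.75, n = 8
h = (b - a)/n = 0.343750

Trapezoidal rule: (h/2)[f(x₀) + 2f(x₁) + 2f(x₂) + ... + f(xₙ)]

x_0 = 1.0000, f(x_0) = 5.000000, coefficient = 1
x_1 = 1.3438, f(x_1) = 5.687500, coefficient = 2
x_2 = 1.6875, f(x_2) = 6.375000, coefficient = 2
x_3 = 2.0312, f(x_3) = 7.062500, coefficient = 2
x_4 = 2.3750, f(x_4) = 7.750000, coefficient = 2
x_5 = 2.7188, f(x_5) = 8.437500, coefficient = 2
x_6 = 3.0625, f(x_6) = 9.125000, coefficient = 2
x_7 = 3.4062, f(x_7) = 9.812500, coefficient = 2
x_8 = 3.7500, f(x_8) = 10.500000, coefficient = 1

I ≈ (0.343750/2) × 124.000000 = 21.312500
Exact value: 21.312500
Error: 0.000000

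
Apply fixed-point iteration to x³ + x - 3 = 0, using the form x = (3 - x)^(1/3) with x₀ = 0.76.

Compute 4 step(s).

Equation: x³ + x - 3 = 0
Fixed-point form: x = (3 - x)^(1/3)
x₀ = 0.76

x_1 = g(0.760000) = 1.308427
x_2 = g(1.308427) = 1.191508
x_3 = g(1.191508) = 1.218350
x_4 = g(1.218350) = 1.212293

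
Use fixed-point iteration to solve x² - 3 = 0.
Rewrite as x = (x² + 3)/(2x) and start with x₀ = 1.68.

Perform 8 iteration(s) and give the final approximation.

Equation: x² - 3 = 0
Fixed-point form: x = (x² + 3)/(2x)
x₀ = 1.68

x_1 = g(1.680000) = 1.732857
x_2 = g(1.732857) = 1.732051
x_3 = g(1.732051) = 1.732051
x_4 = g(1.732051) = 1.732051
x_5 = g(1.732051) = 1.732051
x_6 = g(1.732051) = 1.732051
x_7 = g(1.732051) = 1.732051
x_8 = g(1.732051) = 1.732051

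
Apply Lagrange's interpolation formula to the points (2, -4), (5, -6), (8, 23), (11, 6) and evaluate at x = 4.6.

Lagrange interpolation formula:
P(x) = Σ yᵢ × Lᵢ(x)
where Lᵢ(x) = Π_{j≠i} (x - xⱼ)/(xᵢ - xⱼ)

L_0(4.6) = (4.6 - 5)/(2 - 5) × (4.6 - 8)/(2 - 8) × (4.6 - 11)/(2 - 11) = 0.053728
L_1(4.6) = (4.6 - 2)/(5 - 2) × (4.6 - 8)/(5 - 8) × (4.6 - 11)/(5 - 11) = 1.047704
L_2(4.6) = (4.6 - 2)/(8 - 2) × (4.6 - 5)/(8 - 5) × (4.6 - 11)/(8 - 11) = -0.123259
L_3(4.6) = (4.6 - 2)/(11 - 2) × (4.6 - 5)/(11 - 5) × (4.6 - 8)/(11 - 8) = 0.021827

P(4.6) = (-4)×L_0(4.6) + (-6)×L_1(4.6) + 23×L_2(4.6) + 6×L_3(4.6)
P(4.6) = -9.205136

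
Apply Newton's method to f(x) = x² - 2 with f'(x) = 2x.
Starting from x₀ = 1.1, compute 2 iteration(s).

f(x) = x² - 2
f'(x) = 2x
x₀ = 1.1

Newton-Raphson formula: x_{n+1} = x_n - f(x_n)/f'(x_n)

Iteration 1:
  f(1.100000) = -0.790000
  f'(1.100000) = 2.200000
  x_1 = 1.100000 - (-0.790000)/2.200000 = 1.459091
Iteration 2:
  f(1.459091) = 0.128946
  f'(1.459091) = 2.918182
  x_2 = 1.459091 - 0.128946/2.918182 = 1.414904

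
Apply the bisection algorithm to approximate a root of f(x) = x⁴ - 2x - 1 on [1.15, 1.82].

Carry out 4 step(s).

f(x) = x⁴ - 2x - 1
Initial interval: [1.15, 1.82]

Iteration 1:
  c_1 = (1.150000 + 1.820000)/2 = 1.485000
  f(c_1) = f(1.485000) = 0.893017
  f(a) × f(c) < 0, new interval: [1.150000, 1.485000]
Iteration 2:
  c_2 = (1.150000 + 1.485000)/2 = 1.317500
  f(c_2) = f(1.317500) = -0.621977
  f(a) × f(c) ≥ 0, new interval: [1.317500, 1.485000]
Iteration 3:
  c_3 = (1.317500 + 1.485000)/2 = 1.401250
  f(c_3) = f(1.401250) = 0.052838
  f(a) × f(c) < 0, new interval: [1.317500, 1.401250]
Iteration 4:
  c_4 = (1.317500 + 1.401250)/2 = 1.359375
  f(c_4) = f(1.359375) = -0.304014
  f(a) × f(c) ≥ 0, new interval: [1.359375, 1.401250]

After 4 iteration(s), the approximation is c_4 = 1.359375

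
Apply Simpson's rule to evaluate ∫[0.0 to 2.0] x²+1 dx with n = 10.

f(x) = x²+1
a = 0.0, b = 2.0, n = 10
h = (b - a)/n = 0.200000

Simpson's rule: (h/3)[f(x₀) + 4f(x₁) + 2f(x₂) + ... + f(xₙ)]

x_0 = 0.0000, f(x_0) = 1.000000, coefficient = 1
x_1 = 0.2000, f(x_1) = 1.040000, coefficient = 4
x_2 = 0.4000, f(x_2) = 1.160000, coefficient = 2
x_3 = 0.6000, f(x_3) = 1.360000, coefficient = 4
x_4 = 0.8000, f(x_4) = 1.640000, coefficient = 2
x_5 = 1.0000, f(x_5) = 2.000000, coefficient = 4
x_6 = 1.2000, f(x_6) = 2.440000, coefficient = 2
x_7 = 1.4000, f(x_7) = 2.960000, coefficient = 4
x_8 = 1.6000, f(x_8) = 3.560000, coefficient = 2
x_9 = 1.8000, f(x_9) = 4.240000, coefficient = 4
x_10 = 2.0000, f(x_10) = 5.000000, coefficient = 1

I ≈ (0.200000/3) × 70.000000 = 4.666667
Exact value: 4.666667
Error: 0.000000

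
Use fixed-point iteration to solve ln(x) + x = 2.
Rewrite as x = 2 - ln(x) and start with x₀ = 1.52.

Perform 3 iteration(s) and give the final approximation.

Equation: ln(x) + x = 2
Fixed-point form: x = 2 - ln(x)
x₀ = 1.52

x_1 = g(1.520000) = 1.581290
x_2 = g(1.581290) = 1.541759
x_3 = g(1.541759) = 1.567076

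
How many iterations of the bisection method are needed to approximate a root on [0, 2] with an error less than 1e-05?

We need (b-a)/2^n ≤ 1e-05
(2 - 0)/2^n ≤ 1e-05
2/2^n ≤ 1e-05
2^n ≥ 200000
n ≥ log₂(200000) = 17.61
n ≥ 18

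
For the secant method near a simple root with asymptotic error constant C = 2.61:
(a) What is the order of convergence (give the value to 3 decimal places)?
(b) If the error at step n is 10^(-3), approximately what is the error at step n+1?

(a) Secant method has superlinear convergence with order φ = (1+√5)/2 ≈ 1.618.
    This means |e_{n+1}| ≈ C|e_n|^1.618.

(b) With |e_n| = 10^(-3) and C = 2.61:
    |e_{n+1}| ≈ 2.61 × (10^(-3))^1.618 = 2.61 × 10^(-4.85)

(a) ≈ 1.618 (golden ratio); (b) |e_{n+1}| ≈ 3.652e-05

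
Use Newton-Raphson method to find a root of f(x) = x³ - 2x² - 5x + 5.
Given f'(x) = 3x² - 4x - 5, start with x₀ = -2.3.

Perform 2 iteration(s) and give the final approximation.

f(x) = x³ - 2x² - 5x + 5
f'(x) = 3x² - 4x - 5
x₀ = -2.3

Newton-Raphson formula: x_{n+1} = x_n - f(x_n)/f'(x_n)

Iteration 1:
  f(-2.300000) = -6.247000
  f'(-2.300000) = 20.070000
  x_1 = -2.300000 - (-6.247000)/20.070000 = -1.988739
Iteration 2:
  f(-1.988739) = -0.832104
  f'(-1.988739) = 14.820211
  x_2 = -1.988739 - (-0.832104)/14.820211 = -1.932593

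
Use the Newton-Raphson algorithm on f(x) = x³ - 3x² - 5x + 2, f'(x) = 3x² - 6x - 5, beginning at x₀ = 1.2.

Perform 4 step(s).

f(x) = x³ - 3x² - 5x + 2
f'(x) = 3x² - 6x - 5
x₀ = 1.2

Newton-Raphson formula: x_{n+1} = x_n - f(x_n)/f'(x_n)

Iteration 1:
  f(1.200000) = -6.592000
  f'(1.200000) = -7.880000
  x_1 = 1.200000 - (-6.592000)/(-7.880000) = 0.363452
Iteration 2:
  f(0.363452) = -0.165540
  f'(0.363452) = -6.784419
  x_2 = 0.363452 - (-0.165540)/(-6.784419) = 0.339052
Iteration 3:
  f(0.339052) = -0.001151
  f'(0.339052) = -6.689443
  x_3 = 0.339052 - (-0.001151)/(-6.689443) = 0.338880
Iteration 4:
  f(0.338880) = 0.000000
  f'(0.338880) = -6.688760
  x_4 = 0.338880 - 0.000000/(-6.688760) = 0.338880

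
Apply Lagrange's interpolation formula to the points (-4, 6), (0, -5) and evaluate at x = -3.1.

Lagrange interpolation formula:
P(x) = Σ yᵢ × Lᵢ(x)
where Lᵢ(x) = Π_{j≠i} (x - xⱼ)/(xᵢ - xⱼ)

L_0(-3.1) = (-3.1 - 0)/(-4 - 0) = 0.775000
L_1(-3.1) = (-3.1 - (-4))/(0 - (-4)) = 0.225000

P(-3.1) = 6×L_0(-3.1) + (-5)×L_1(-3.1)
P(-3.1) = 3.525000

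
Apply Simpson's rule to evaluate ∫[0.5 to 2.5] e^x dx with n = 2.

f(x) = e^x
a = 0.5, b = 2.5, n = 2
h = (b - a)/n = 1.000000

Simpson's rule: (h/3)[f(x₀) + 4f(x₁) + 2f(x₂) + ... + f(xₙ)]

x_0 = 0.5000, f(x_0) = 1.648721, coefficient = 1
x_1 = 1.5000, f(x_1) = 4.481689, coefficient = 4
x_2 = 2.5000, f(x_2) = 12.182494, coefficient = 1

I ≈ (1.000000/3) × 31.757972 = 10.585991
Exact value: 10.533773
Error: 0.052218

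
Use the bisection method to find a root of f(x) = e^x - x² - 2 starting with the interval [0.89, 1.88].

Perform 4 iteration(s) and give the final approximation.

f(x) = e^x - x² - 2
Initial interval: [0.89, 1.88]

Iteration 1:
  c_1 = (0.890000 + 1.880000)/2 = 1.385000
  f(c_1) = f(1.385000) = 0.076601
  f(a) × f(c) < 0, new interval: [0.890000, 1.385000]
Iteration 2:
  c_2 = (0.890000 + 1.385000)/2 = 1.137500
  f(c_2) = f(1.137500) = -0.174945
  f(a) × f(c) ≥ 0, new interval: [1.137500, 1.385000]
Iteration 3:
  c_3 = (1.137500 + 1.385000)/2 = 1.261250
  f(c_3) = f(1.261250) = -0.060921
  f(a) × f(c) ≥ 0, new interval: [1.261250, 1.385000]
Iteration 4:
  c_4 = (1.261250 + 1.385000)/2 = 1.323125
  f(c_4) = f(1.323125) = 0.004478
  f(a) × f(c) < 0, new interval: [1.261250, 1.323125]

After 4 iteration(s), the approximation is c_4 = 1.323125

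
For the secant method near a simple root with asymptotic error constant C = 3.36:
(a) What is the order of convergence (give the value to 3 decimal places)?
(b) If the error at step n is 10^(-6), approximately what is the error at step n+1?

(a) Secant method has superlinear convergence with order φ = (1+√5)/2 ≈ 1.618.
    This means |e_{n+1}| ≈ C|e_n|^1.618.

(b) With |e_n| = 10^(-6) and C = 3.36:
    |e_{n+1}| ≈ 3.36 × (10^(-6))^1.618 = 3.36 × 10^(-9.71)

(a) ≈ 1.618 (golden ratio); (b) |e_{n+1}| ≈ 6.579e-10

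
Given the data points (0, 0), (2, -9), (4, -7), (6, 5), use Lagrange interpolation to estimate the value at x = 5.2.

Lagrange interpolation formula:
P(x) = Σ yᵢ × Lᵢ(x)
where Lᵢ(x) = Π_{j≠i} (x - xⱼ)/(xᵢ - xⱼ)

L_0(5.2) = (5.2 - 2)/(0 - 2) × (5.2 - 4)/(0 - 4) × (5.2 - 6)/(0 - 6) = 0.064000
L_1(5.2) = (5.2 - 0)/(2 - 0) × (5.2 - 4)/(2 - 4) × (5.2 - 6)/(2 - 6) = -0.312000
L_2(5.2) = (5.2 - 0)/(4 - 0) × (5.2 - 2)/(4 - 2) × (5.2 - 6)/(4 - 6) = 0.832000
L_3(5.2) = (5.2 - 0)/(6 - 0) × (5.2 - 2)/(6 - 2) × (5.2 - 4)/(6 - 4) = 0.416000

P(5.2) = 0×L_0(5.2) + (-9)×L_1(5.2) + (-7)×L_2(5.2) + 5×L_3(5.2)
P(5.2) = -0.936000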